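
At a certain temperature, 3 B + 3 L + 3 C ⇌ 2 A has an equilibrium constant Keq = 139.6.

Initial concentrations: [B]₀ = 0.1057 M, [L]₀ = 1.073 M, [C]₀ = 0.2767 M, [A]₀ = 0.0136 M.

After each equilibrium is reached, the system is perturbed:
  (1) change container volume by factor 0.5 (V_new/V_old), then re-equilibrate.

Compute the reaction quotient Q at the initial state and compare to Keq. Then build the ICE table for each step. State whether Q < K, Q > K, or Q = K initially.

Q₀ = 5.984; Q < K (proceeds forward)

Q₀ = 5.984 vs Keq = 139.6 ⇒ Q<K, forward
Step 1:
                   B          L          C          A
  Initial     0.1057      1.073     0.2767     0.0136
  Change    -0.02905   -0.02905   -0.02905    0.01936
  Equil      0.07665      1.044     0.2477    0.03296
  solve Keq expr → x = 0.009682; check Q = 139.6
Then change container volume by factor 0.5 (V_new/V_old).
Step 2:
                   B          L          C          A
  Initial     0.1533      2.088     0.4953    0.06593
  Change    -0.09252   -0.09252   -0.09252    0.06168
  Equil      0.06079      1.995     0.4028     0.1276
  solve Keq expr → x = 0.03084; check Q = 139.6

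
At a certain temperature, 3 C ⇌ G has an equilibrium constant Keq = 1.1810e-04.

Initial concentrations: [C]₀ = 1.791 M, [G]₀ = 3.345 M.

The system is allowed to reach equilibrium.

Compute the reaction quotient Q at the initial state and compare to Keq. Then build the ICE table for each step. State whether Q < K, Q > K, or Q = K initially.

Q₀ = 0.5822; Q > K (proceeds reverse)

Q₀ = 0.5822 vs Keq = 1.1810e-04 ⇒ Q>K, reverse
Step 1:
                   C          G
  Initial      1.791      3.345
  Change       9.522     -3.174
  Equil        11.31      0.171
  solve Keq expr → x = -3.174; check Q = 1.1810e-04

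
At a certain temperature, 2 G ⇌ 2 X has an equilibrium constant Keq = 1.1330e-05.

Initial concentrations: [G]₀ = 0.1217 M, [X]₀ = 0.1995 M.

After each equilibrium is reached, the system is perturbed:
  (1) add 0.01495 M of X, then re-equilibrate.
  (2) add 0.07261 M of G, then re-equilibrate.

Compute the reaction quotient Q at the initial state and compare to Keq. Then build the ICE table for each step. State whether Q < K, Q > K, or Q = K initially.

Q₀ = 2.687 vs Keq = 1.1330e-05 ⇒ Q>K, reverse
Step 1:
                   G          X
  init        0.1217     0.1995
  Δ           0.1984    -0.1984
  eq          0.3201   0.001078
  solve Keq expr → x = -0.09921; check Q = 1.1330e-05
Then add 0.01495 M of X.
Step 2:
                   G          X
  init        0.3201    0.01603
  Δ           0.0149    -0.0149
  eq           0.335   0.001128
  solve Keq expr → x = -0.00745; check Q = 1.1330e-05
Then add 0.07261 M of G.
Step 3:
                   G          X
  init        0.4076   0.001128
  Δ       -2.4359e-04 2.4359e-04
  eq          0.4074   0.001371
  solve Keq expr → x = 1.2179e-04; check Q = 1.1330e-05

Q₀ = 2.687; Q > K (proceeds reverse)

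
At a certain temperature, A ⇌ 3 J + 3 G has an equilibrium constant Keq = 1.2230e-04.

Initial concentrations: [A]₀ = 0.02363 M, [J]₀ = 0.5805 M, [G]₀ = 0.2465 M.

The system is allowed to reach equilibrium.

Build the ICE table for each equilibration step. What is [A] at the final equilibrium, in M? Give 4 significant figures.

Q₀ = 0.124 vs Keq = 1.2230e-04 ⇒ Q>K, reverse
Step 1:
                  A         J         G
  init      0.02363    0.5805    0.2465
  Δ         0.06338   -0.1902   -0.1902
  eq        0.08701    0.3903   0.05635
  solve Keq expr → x = -0.06338; check Q = 1.2230e-04

[A]_eq = 0.08701 M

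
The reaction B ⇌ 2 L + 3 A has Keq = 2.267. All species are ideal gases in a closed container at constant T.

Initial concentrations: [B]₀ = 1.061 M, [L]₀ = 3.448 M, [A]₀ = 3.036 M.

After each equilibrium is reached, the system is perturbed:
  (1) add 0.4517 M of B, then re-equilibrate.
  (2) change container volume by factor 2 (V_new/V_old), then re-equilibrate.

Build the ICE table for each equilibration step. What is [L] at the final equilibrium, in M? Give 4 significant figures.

Q₀ = 313.6 vs Keq = 2.267 ⇒ Q>K, reverse
Step 1:
                    B           L           A
  I             1.061       3.448       3.036
  C            0.6875      -1.375      -2.063
  E             1.749       2.073      0.9734
  solve Keq expr → x = -0.6875; check Q = 2.267
Then add 0.4517 M of B.
Step 2:
                    B           L           A
  I               2.2       2.073      0.9734
  C          -0.02027     0.04054     0.06081
  E              2.18       2.114       1.034
  solve Keq expr → x = 0.02027; check Q = 2.267
Then change container volume by factor 2 (V_new/V_old).
Step 3:
                    B           L           A
  I              1.09       1.057      0.5171
  C           -0.1689      0.3379      0.5068
  E             0.921       1.395       1.024
  solve Keq expr → x = 0.1689; check Q = 2.267

[L]_eq = 1.395 M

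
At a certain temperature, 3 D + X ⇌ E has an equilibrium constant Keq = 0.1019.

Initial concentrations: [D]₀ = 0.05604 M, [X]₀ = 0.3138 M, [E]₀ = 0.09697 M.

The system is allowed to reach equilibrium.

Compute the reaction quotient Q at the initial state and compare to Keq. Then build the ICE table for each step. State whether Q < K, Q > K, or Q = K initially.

Q₀ = 1756; Q > K (proceeds reverse)

Q₀ = 1756 vs Keq = 0.1019 ⇒ Q>K, reverse
Step 1:
                  D         X         E
  init      0.05604    0.3138   0.09697
  Δ          0.2859    0.0953   -0.0953
  eq         0.3419    0.4091  0.001667
  solve Keq expr → x = -0.0953; check Q = 0.1019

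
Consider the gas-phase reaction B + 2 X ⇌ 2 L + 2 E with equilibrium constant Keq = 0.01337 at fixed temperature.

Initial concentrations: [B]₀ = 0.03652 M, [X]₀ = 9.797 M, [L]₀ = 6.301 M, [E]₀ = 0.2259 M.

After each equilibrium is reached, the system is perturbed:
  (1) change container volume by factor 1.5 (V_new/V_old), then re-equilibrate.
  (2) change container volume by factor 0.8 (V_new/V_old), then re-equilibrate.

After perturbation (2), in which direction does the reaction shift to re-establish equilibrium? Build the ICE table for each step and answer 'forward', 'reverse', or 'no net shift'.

Q₀ = 0.578 vs Keq = 0.01337 ⇒ Q>K, reverse
Step 1:
                    B           X           L           E
  init        0.03652       9.797       6.301      0.2259
  Δ           0.08082      0.1616     -0.1616     -0.1616
  eq           0.1173       9.959       6.139     0.06425
  solve Keq expr → x = -0.08082; check Q = 0.01337
Then change container volume by factor 1.5 (V_new/V_old).
Step 2:
                    B           X           L           E
  init        0.07823       6.639       4.093     0.04283
  Δ         -0.004045    -0.00809     0.00809     0.00809
  eq          0.07419       6.631       4.101     0.05092
  solve Keq expr → x = 0.004045; check Q = 0.01337
Then change container volume by factor 0.8 (V_new/V_old).
Step 3:
                    B           X           L           E
  init        0.09273       8.289       5.126     0.06365
  Δ           0.00287    0.005741   -0.005741   -0.005741
  eq           0.0956       8.295        5.12     0.05791
  solve Keq expr → x = -0.00287; check Q = 0.01337

Direction: reverse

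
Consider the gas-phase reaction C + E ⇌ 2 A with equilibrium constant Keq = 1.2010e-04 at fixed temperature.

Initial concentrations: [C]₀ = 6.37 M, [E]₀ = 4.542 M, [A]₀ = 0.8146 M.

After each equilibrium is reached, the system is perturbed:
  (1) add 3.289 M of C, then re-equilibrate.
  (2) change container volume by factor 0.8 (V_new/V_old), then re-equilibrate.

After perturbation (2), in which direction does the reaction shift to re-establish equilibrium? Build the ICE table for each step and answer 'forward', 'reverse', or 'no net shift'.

Direction: no net shift

Q₀ = 0.02294 vs Keq = 1.2010e-04 ⇒ Q>K, reverse
Step 1:
                   C          E          A
  I             6.37      4.542     0.8146
  C           0.3757     0.3757    -0.7515
  E            6.746      4.918    0.06312
  solve Keq expr → x = -0.3757; check Q = 1.2010e-04
Then add 3.289 M of C.
Step 2:
                   C          E          A
  I            10.03      4.918    0.06312
  C        -0.006892  -0.006892    0.01378
  E            10.03      4.911     0.0769
  solve Keq expr → x = 0.006892; check Q = 1.2010e-04
Then change container volume by factor 0.8 (V_new/V_old).
Step 3:
                   C          E          A
  I            12.53      6.139    0.09613
  C                0          0          0
  E            12.53      6.139    0.09613
  solve Keq expr → x = 0; check Q = 1.2010e-04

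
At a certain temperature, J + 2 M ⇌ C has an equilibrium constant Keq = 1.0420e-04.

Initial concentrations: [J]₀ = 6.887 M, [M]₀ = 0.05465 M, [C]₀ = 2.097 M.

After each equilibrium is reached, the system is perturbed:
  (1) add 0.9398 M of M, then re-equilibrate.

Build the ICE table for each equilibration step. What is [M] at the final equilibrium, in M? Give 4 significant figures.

[M]_eq = 5.139 M

Q₀ = 102 vs Keq = 1.0420e-04 ⇒ Q>K, reverse
Step 1:
                    J           M           C
  init          6.887     0.05465       2.097
  Δ              2.08       4.161       -2.08
  eq            8.967       4.215      0.0166
  solve Keq expr → x = -2.08; check Q = 1.0420e-04
Then add 0.9398 M of M.
Step 2:
                    J           M           C
  init          8.967       5.155      0.0166
  Δ         -0.008052     -0.0161    0.008052
  eq            8.959       5.139     0.02466
  solve Keq expr → x = 0.008052; check Q = 1.0420e-04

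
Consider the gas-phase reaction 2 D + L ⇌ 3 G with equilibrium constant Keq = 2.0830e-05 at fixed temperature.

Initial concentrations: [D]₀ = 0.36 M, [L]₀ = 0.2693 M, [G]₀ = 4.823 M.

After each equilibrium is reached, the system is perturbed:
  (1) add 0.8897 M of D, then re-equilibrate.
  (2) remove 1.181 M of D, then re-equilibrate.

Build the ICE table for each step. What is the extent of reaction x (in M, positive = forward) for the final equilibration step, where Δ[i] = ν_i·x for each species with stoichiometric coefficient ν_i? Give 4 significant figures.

Q₀ = 3214 vs Keq = 2.0830e-05 ⇒ Q>K, reverse
Step 1:
                    D           L           G
  Initial        0.36      0.2693       4.823
  Change        3.163       1.582      -4.745
  Equil         3.523       1.851     0.07822
  solve Keq expr → x = -1.582; check Q = 2.0830e-05
Then add 0.8897 M of D.
Step 2:
                    D           L           G
  Initial       4.413       1.851     0.07822
  Change    -0.008324   -0.004162     0.01249
  Equil         4.405       1.847     0.09071
  solve Keq expr → x = 0.004162; check Q = 2.0830e-05
Then remove 1.181 M of D.
Step 3:
                    D           L           G
  Initial       3.224       1.847     0.09071
  Change       0.0112    0.005599     -0.0168
  Equil         3.235       1.852     0.07391
  solve Keq expr → x = -0.005599; check Q = 2.0830e-05

x = -0.005599 M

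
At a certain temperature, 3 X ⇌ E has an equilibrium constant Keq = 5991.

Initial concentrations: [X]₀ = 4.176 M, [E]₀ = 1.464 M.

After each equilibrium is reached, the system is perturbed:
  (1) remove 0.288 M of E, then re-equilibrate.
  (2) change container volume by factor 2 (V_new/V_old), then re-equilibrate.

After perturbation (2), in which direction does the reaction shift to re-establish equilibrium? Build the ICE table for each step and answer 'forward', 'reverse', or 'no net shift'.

Direction: reverse

Q₀ = 0.0201 vs Keq = 5991 ⇒ Q<K, forward
Step 1:
                  X         E
  init        4.176     1.464
  Δ          -4.098     1.366
  eq        0.07788      2.83
  solve Keq expr → x = 1.366; check Q = 5991
Then remove 0.288 M of E.
Step 2:
                  X         E
  init      0.07788     2.542
  Δ       -0.002728 9.0932e-04
  eq        0.07515     2.543
  solve Keq expr → x = 9.0932e-04; check Q = 5991
Then change container volume by factor 2 (V_new/V_old).
Step 3:
                  X         E
  init      0.03758     1.271
  Δ         0.02196 -0.007319
  eq        0.05953     1.264
  solve Keq expr → x = -0.007319; check Q = 5991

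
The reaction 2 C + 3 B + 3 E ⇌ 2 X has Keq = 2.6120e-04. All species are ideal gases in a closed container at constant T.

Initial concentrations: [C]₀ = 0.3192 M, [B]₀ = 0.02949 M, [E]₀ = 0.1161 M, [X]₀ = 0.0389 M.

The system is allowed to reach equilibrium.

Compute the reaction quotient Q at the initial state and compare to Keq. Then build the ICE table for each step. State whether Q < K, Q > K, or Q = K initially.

Q₀ = 3.7004e+05; Q > K (proceeds reverse)

Q₀ = 3.7004e+05 vs Keq = 2.6120e-04 ⇒ Q>K, reverse
Step 1:
                  C         B         E         X
  I          0.3192   0.02949    0.1161    0.0389
  C         0.03889   0.05833   0.05833  -0.03889
  E          0.3581   0.08782    0.1744 1.0973e-05
  solve Keq expr → x = -0.01944; check Q = 2.6120e-04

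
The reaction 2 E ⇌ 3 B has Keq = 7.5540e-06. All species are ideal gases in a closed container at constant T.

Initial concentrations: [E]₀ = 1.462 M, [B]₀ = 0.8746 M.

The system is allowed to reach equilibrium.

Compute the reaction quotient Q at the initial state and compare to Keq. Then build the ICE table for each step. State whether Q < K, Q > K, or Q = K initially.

Q₀ = 0.313; Q > K (proceeds reverse)

Q₀ = 0.313 vs Keq = 7.5540e-06 ⇒ Q>K, reverse
Step 1:
                  E         B
  init        1.462    0.8746
  Δ          0.5621   -0.8432
  eq          2.024    0.0314
  solve Keq expr → x = -0.2811; check Q = 7.5540e-06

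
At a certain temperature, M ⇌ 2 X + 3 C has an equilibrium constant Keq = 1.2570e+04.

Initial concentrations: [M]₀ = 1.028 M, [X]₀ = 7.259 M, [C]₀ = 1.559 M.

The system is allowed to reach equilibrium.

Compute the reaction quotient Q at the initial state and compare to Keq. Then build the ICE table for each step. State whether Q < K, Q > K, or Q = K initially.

Q₀ = 194.2; Q < K (proceeds forward)

Q₀ = 194.2 vs Keq = 1.2570e+04 ⇒ Q<K, forward
Step 1:
                    M           X           C
  init          1.028       7.259       1.559
  Δ           -0.7191       1.438       2.157
  eq           0.3089       8.697       3.716
  solve Keq expr → x = 0.7191; check Q = 1.2570e+04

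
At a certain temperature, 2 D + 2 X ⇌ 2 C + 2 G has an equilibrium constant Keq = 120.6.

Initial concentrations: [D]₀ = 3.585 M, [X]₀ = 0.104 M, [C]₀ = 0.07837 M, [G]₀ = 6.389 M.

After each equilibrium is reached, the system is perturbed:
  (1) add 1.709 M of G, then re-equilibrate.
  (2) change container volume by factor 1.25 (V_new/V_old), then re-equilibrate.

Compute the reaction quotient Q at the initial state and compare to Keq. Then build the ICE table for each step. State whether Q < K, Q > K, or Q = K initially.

Q₀ = 1.804 vs Keq = 120.6 ⇒ Q<K, forward
Step 1:
                    D           X           C           G
  init          3.585       0.104     0.07837       6.389
  Δ          -0.07778    -0.07778     0.07778     0.07778
  eq            3.507     0.02622      0.1562       6.467
  solve Keq expr → x = 0.03889; check Q = 120.6
Then add 1.709 M of G.
Step 2:
                    D           X           C           G
  init          3.507     0.02622      0.1562       8.176
  Δ          0.005655    0.005655   -0.005655   -0.005655
  eq            3.513     0.03187      0.1505        8.17
  solve Keq expr → x = -0.002827; check Q = 120.6
Then change container volume by factor 1.25 (V_new/V_old).
Step 3:
                    D           X           C           G
  init           2.81      0.0255      0.1204       6.536
  Δ                 0           0           0           0
  eq             2.81      0.0255      0.1204       6.536
  solve Keq expr → x = 0; check Q = 120.6

Q₀ = 1.804; Q < K (proceeds forward)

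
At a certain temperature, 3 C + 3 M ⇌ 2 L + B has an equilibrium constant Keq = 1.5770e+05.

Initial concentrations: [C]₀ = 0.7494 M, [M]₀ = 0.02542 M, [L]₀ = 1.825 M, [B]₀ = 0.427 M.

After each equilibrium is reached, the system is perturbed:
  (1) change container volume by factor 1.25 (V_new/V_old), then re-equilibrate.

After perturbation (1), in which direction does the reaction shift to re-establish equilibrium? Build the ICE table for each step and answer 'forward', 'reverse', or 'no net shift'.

Direction: reverse

Q₀ = 2.0572e+05 vs Keq = 1.5770e+05 ⇒ Q>K, reverse
Step 1:
                   C          M          L          B
  init        0.7494    0.02542      1.825      0.427
  Δ         0.002241   0.002241  -0.001494 -7.4710e-04
  eq          0.7516    0.02766      1.824     0.4263
  solve Keq expr → x = -7.4710e-04; check Q = 1.5770e+05
Then change container volume by factor 1.25 (V_new/V_old).
Step 2:
                   C          M          L          B
  init        0.6013    0.02213      1.459      0.341
  Δ         0.005205   0.005205   -0.00347  -0.001735
  eq          0.6065    0.02733      1.455     0.3393
  solve Keq expr → x = -0.001735; check Q = 1.5770e+05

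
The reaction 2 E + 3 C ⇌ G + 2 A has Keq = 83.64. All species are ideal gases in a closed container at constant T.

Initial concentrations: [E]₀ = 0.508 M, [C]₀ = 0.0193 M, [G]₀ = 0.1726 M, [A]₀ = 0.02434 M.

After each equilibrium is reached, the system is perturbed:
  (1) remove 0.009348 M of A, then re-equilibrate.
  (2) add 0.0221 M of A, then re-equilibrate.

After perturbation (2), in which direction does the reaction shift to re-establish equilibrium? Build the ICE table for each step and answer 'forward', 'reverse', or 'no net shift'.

Q₀ = 55.12 vs Keq = 83.64 ⇒ Q<K, forward
Step 1:
                  E         C         G         A
  Initial     0.508    0.0193    0.1726   0.02434
  Change  -0.001255 -0.001883 6.2758e-04  0.001255
  Equil      0.5067   0.01742    0.1732    0.0256
  solve Keq expr → x = 6.2758e-04; check Q = 83.64
Then remove 0.009348 M of A.
Step 2:
                  E         C         G         A
  Initial    0.5067   0.01742    0.1732   0.01625
  Change  -0.002222 -0.003334  0.001111  0.002222
  Equil      0.5045   0.01408    0.1743   0.01847
  solve Keq expr → x = 0.001111; check Q = 83.64
Then add 0.0221 M of A.
Step 3:
                  E         C         G         A
  Initial    0.5045   0.01408    0.1743   0.04057
  Change   0.004984  0.007477 -0.002492 -0.004984
  Equil      0.5095   0.02156    0.1718   0.03559
  solve Keq expr → x = -0.002492; check Q = 83.64

Direction: reverse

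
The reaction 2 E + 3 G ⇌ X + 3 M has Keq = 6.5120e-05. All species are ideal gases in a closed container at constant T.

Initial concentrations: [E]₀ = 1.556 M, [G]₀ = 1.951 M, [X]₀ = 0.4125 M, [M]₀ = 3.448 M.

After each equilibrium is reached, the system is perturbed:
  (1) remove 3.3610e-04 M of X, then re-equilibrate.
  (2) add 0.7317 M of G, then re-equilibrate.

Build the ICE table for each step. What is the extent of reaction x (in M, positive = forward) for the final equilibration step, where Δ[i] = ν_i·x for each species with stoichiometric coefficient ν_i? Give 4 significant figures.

Q₀ = 0.9404 vs Keq = 6.5120e-05 ⇒ Q>K, reverse
Step 1:
                  E         G         X         M
  Initial     1.556     1.951    0.4125     3.448
  Change     0.8228     1.234   -0.4114    -1.234
  Equil       2.379     3.185  0.001098     2.214
  solve Keq expr → x = -0.4114; check Q = 6.5120e-05
Then remove 3.3610e-04 M of X.
Step 2:
                  E         G         X         M
  Initial     2.379     3.185 7.6148e-04     2.214
  Change  -6.6594e-04 -9.9891e-04 3.3297e-04 9.9891e-04
  Equil       2.378     3.184  0.001094     2.215
  solve Keq expr → x = 3.3297e-04; check Q = 6.5120e-05
Then add 0.7317 M of G.
Step 3:
                  E         G         X         M
  Initial     2.378     3.916  0.001094     2.215
  Change  -0.001852 -0.002778 9.2603e-04  0.002778
  Equil       2.376     3.913   0.00202     2.218
  solve Keq expr → x = 9.2603e-04; check Q = 6.5120e-05

x = 9.2603e-04 M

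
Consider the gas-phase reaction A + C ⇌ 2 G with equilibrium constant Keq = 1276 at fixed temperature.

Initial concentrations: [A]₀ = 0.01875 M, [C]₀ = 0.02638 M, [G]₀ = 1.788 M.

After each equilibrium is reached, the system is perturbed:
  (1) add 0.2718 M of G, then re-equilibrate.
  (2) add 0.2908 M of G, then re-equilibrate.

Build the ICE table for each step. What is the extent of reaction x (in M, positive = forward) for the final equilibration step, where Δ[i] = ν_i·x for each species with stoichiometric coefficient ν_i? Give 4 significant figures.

x = -0.007694 M

Q₀ = 6463 vs Keq = 1276 ⇒ Q>K, reverse
Step 1:
                   A          C          G
  I          0.01875    0.02638      1.788
  C          0.02617    0.02617   -0.05235
  E          0.04492    0.05255      1.736
  solve Keq expr → x = -0.02617; check Q = 1276
Then add 0.2718 M of G.
Step 2:
                   A          C          G
  I          0.04492    0.05255      2.007
  C         0.007187   0.007187   -0.01437
  E          0.05211    0.05974      1.993
  solve Keq expr → x = -0.007187; check Q = 1276
Then add 0.2908 M of G.
Step 3:
                   A          C          G
  I          0.05211    0.05974      2.284
  C         0.007694   0.007694   -0.01539
  E          0.05981    0.06744      2.268
  solve Keq expr → x = -0.007694; check Q = 1276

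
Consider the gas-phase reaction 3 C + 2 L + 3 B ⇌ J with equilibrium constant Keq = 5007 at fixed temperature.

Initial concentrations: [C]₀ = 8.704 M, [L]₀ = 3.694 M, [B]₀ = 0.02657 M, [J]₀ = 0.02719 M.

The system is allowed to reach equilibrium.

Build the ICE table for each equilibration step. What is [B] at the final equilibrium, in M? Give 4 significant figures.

[B]_eq = 9.3129e-04 M

Q₀ = 0.1611 vs Keq = 5007 ⇒ Q<K, forward
Step 1:
                  C         L         B         J
  init        8.704     3.694   0.02657   0.02719
  Δ        -0.02564  -0.01709  -0.02564  0.008546
  eq          8.678     3.677 9.3129e-04   0.03574
  solve Keq expr → x = 0.008546; check Q = 5007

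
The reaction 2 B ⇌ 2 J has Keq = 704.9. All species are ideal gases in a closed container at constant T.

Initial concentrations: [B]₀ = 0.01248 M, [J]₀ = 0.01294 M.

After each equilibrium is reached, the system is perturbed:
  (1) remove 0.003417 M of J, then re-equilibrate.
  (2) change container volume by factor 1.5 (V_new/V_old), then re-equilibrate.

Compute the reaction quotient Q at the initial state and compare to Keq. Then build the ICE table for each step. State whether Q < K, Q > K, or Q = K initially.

Q₀ = 1.075 vs Keq = 704.9 ⇒ Q<K, forward
Step 1:
                  B         J
  init      0.01248   0.01294
  Δ        -0.01156   0.01156
  eq      9.2269e-04    0.0245
  solve Keq expr → x = 0.005779; check Q = 704.9
Then remove 0.003417 M of J.
Step 2:
                  B         J
  init    9.2269e-04   0.02108
  Δ       -1.2403e-04 1.2403e-04
  eq      7.9866e-04    0.0212
  solve Keq expr → x = 6.2015e-05; check Q = 704.9
Then change container volume by factor 1.5 (V_new/V_old).
Step 3:
                  B         J
  init    5.3244e-04   0.01414
  Δ               0         0
  eq      5.3244e-04   0.01414
  solve Keq expr → x = 0; check Q = 704.9

Q₀ = 1.075; Q < K (proceeds forward)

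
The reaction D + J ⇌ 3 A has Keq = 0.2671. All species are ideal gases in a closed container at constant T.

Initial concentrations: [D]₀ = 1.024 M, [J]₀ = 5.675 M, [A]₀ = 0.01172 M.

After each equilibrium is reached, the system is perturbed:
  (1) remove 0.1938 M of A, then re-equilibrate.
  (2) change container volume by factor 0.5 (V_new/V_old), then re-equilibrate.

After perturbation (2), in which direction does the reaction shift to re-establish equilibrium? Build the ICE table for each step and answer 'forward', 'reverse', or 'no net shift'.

Q₀ = 2.7702e-07 vs Keq = 0.2671 ⇒ Q<K, forward
Step 1:
                  D         J         A
  I           1.024     5.675   0.01172
  C         -0.3286   -0.3286    0.9859
  E          0.6954     5.346    0.9977
  solve Keq expr → x = 0.3286; check Q = 0.2671
Then remove 0.1938 M of A.
Step 2:
                  D         J         A
  I          0.6954     5.346    0.8039
  C        -0.05456  -0.05456    0.1637
  E          0.6408     5.292    0.9675
  solve Keq expr → x = 0.05456; check Q = 0.2671
Then change container volume by factor 0.5 (V_new/V_old).
Step 3:
                  D         J         A
  I           1.282     10.58     1.935
  C          0.1161    0.1161   -0.3484
  E           1.398      10.7     1.587
  solve Keq expr → x = -0.1161; check Q = 0.2671

Direction: reverse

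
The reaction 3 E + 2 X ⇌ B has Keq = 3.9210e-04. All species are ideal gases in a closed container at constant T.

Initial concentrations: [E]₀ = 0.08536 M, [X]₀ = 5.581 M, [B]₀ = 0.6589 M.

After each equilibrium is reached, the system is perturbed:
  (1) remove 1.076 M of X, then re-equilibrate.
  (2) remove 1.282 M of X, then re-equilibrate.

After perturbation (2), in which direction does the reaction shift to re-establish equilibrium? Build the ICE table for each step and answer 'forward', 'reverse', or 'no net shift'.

Q₀ = 34.01 vs Keq = 3.9210e-04 ⇒ Q>K, reverse
Step 1:
                  E         X         B
  I         0.08536     5.581    0.6589
  C           1.684     1.123   -0.5613
  E           1.769     6.704   0.09759
  solve Keq expr → x = -0.5613; check Q = 3.9210e-04
Then remove 1.076 M of X.
Step 2:
                  E         X         B
  I           1.769     5.628   0.09759
  C         0.06103   0.04069  -0.02034
  E            1.83     5.668   0.07725
  solve Keq expr → x = -0.02034; check Q = 3.9210e-04
Then remove 1.282 M of X.
Step 3:
                  E         X         B
  I            1.83     4.386   0.07725
  C          0.0724   0.04826  -0.02413
  E           1.903     4.435   0.05312
  solve Keq expr → x = -0.02413; check Q = 3.9210e-04

Direction: reverse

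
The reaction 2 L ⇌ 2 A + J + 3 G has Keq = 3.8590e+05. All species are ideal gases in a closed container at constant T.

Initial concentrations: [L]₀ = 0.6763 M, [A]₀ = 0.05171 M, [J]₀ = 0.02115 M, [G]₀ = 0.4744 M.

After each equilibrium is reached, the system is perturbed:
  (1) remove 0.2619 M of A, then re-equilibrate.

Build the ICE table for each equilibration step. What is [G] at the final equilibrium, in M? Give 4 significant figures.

[G]_eq = 1.488 M

Q₀ = 1.3201e-05 vs Keq = 3.8590e+05 ⇒ Q<K, forward
Step 1:
                  L         A         J         G
  Initial    0.6763   0.05171   0.02115    0.4744
  Change     -0.675     0.675    0.3375     1.013
  Equil     0.00127    0.7267    0.3587     1.487
  solve Keq expr → x = 0.3375; check Q = 3.8590e+05
Then remove 0.2619 M of A.
Step 2:
                  L         A         J         G
  Initial   0.00127    0.4648    0.3587     1.487
  Change  -4.5619e-04 4.5619e-04 2.2810e-04 6.8429e-04
  Equil   8.1417e-04    0.4653    0.3589     1.488
  solve Keq expr → x = 2.2810e-04; check Q = 3.8590e+05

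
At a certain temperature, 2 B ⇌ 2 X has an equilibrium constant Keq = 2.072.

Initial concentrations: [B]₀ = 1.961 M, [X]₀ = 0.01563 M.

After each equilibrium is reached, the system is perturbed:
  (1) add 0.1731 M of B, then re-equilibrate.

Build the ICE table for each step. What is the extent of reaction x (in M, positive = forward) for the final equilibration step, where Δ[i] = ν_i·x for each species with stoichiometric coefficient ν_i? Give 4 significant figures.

Q₀ = 6.3528e-05 vs Keq = 2.072 ⇒ Q<K, forward
Step 1:
                   B          X
  init         1.961    0.01563
  Δ           -1.151      1.151
  eq          0.8103      1.166
  solve Keq expr → x = 0.5754; check Q = 2.072
Then add 0.1731 M of B.
Step 2:
                   B          X
  init        0.9834      1.166
  Δ          -0.1021     0.1021
  eq          0.8812      1.268
  solve Keq expr → x = 0.05107; check Q = 2.072

x = 0.05107 M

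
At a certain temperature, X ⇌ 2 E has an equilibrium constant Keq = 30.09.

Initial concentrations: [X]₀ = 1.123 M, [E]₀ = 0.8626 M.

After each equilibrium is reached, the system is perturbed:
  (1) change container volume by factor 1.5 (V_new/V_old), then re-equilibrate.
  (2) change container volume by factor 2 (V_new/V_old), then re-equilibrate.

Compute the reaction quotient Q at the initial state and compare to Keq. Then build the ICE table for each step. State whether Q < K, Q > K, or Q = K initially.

Q₀ = 0.6626 vs Keq = 30.09 ⇒ Q<K, forward
Step 1:
                   X          E
  Initial      1.123     0.8626
  Change     -0.8907      1.781
  Equil       0.2323      2.644
  solve Keq expr → x = 0.8907; check Q = 30.09
Then change container volume by factor 1.5 (V_new/V_old).
Step 2:
                   X          E
  Initial     0.1549      1.763
  Change    -0.04164    0.08328
  Equil       0.1132      1.846
  solve Keq expr → x = 0.04164; check Q = 30.09
Then change container volume by factor 2 (V_new/V_old).
Step 3:
                   X          E
  Initial    0.05662      0.923
  Change    -0.02514    0.05028
  Equil      0.03148     0.9732
  solve Keq expr → x = 0.02514; check Q = 30.09

Q₀ = 0.6626; Q < K (proceeds forward)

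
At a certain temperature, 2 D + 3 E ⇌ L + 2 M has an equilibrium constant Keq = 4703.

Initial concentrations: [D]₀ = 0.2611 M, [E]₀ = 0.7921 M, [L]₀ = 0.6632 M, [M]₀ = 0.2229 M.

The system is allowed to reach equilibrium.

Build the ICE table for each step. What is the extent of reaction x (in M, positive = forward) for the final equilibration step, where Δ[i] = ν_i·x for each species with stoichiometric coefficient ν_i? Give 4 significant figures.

Q₀ = 0.9725 vs Keq = 4703 ⇒ Q<K, forward
Step 1:
                   D          E          L          M
  Initial     0.2611     0.7921     0.6632     0.2229
  Change     -0.2401    -0.3601       0.12     0.2401
  Equil      0.02104      0.432     0.7832      0.463
  solve Keq expr → x = 0.12; check Q = 4703

x = 0.12 M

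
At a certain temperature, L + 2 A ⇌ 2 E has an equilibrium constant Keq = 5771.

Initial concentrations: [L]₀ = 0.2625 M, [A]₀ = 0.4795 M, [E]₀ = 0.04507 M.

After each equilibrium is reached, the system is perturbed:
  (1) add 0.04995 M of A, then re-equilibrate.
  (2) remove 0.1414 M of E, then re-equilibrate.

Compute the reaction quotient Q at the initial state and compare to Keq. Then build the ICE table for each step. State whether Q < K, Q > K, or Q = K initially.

Q₀ = 0.03366; Q < K (proceeds forward)

Q₀ = 0.03366 vs Keq = 5771 ⇒ Q<K, forward
Step 1:
                    L           A           E
  I            0.2625      0.4795     0.04507
  C           -0.2234     -0.4468      0.4468
  E           0.03912     0.03273      0.4918
  solve Keq expr → x = 0.2234; check Q = 5771
Then add 0.04995 M of A.
Step 2:
                    L           A           E
  I           0.03912     0.08268      0.4918
  C          -0.01766    -0.03532     0.03532
  E           0.02146     0.04737      0.5272
  solve Keq expr → x = 0.01766; check Q = 5771
Then remove 0.1414 M of E.
Step 3:
                    L           A           E
  I           0.02146     0.04737      0.3858
  C         -0.004043   -0.008086    0.008086
  E           0.01742     0.03928      0.3938
  solve Keq expr → x = 0.004043; check Q = 5771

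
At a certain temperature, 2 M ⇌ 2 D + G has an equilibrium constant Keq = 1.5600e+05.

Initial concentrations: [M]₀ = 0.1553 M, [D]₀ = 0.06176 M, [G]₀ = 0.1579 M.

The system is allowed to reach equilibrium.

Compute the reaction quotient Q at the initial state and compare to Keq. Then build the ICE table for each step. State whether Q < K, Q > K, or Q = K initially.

Q₀ = 0.02497; Q < K (proceeds forward)

Q₀ = 0.02497 vs Keq = 1.5600e+05 ⇒ Q<K, forward
Step 1:
                  M         D         G
  I          0.1553   0.06176    0.1579
  C          -0.155     0.155   0.07752
  E       2.6632e-04    0.2168    0.2354
  solve Keq expr → x = 0.07752; check Q = 1.5600e+05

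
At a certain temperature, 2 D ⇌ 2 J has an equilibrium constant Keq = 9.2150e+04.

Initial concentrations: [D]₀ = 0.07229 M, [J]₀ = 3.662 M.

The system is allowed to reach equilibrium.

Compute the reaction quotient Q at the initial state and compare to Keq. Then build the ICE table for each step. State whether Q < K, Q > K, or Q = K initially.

Q₀ = 2566 vs Keq = 9.2150e+04 ⇒ Q<K, forward
Step 1:
                  D         J
  init      0.07229     3.662
  Δ        -0.06003   0.06003
  eq        0.01226     3.722
  solve Keq expr → x = 0.03001; check Q = 9.2150e+04

Q₀ = 2566; Q < K (proceeds forward)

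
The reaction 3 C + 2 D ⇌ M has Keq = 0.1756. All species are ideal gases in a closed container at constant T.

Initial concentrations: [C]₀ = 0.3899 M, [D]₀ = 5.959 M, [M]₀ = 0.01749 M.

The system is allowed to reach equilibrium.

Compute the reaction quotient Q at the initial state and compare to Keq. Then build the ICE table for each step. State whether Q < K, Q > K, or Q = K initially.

Q₀ = 0.00831; Q < K (proceeds forward)

Q₀ = 0.00831 vs Keq = 0.1756 ⇒ Q<K, forward
Step 1:
                   C          D          M
  Initial     0.3899      5.959    0.01749
  Change     -0.1617    -0.1078    0.05391
  Equil       0.2282      5.851     0.0714
  solve Keq expr → x = 0.05391; check Q = 0.1756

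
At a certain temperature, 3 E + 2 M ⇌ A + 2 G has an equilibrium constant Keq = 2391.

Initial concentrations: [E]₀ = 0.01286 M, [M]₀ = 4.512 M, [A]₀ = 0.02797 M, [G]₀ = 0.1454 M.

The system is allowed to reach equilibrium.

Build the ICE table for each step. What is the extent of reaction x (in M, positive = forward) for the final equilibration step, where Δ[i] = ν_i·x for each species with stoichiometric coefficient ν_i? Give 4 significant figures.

x = 0.003464 M

Q₀ = 13.66 vs Keq = 2391 ⇒ Q<K, forward
Step 1:
                    E           M           A           G
  init        0.01286       4.512     0.02797      0.1454
  Δ          -0.01039   -0.006928    0.003464    0.006928
  eq         0.002468       4.505     0.03143      0.1523
  solve Keq expr → x = 0.003464; check Q = 2391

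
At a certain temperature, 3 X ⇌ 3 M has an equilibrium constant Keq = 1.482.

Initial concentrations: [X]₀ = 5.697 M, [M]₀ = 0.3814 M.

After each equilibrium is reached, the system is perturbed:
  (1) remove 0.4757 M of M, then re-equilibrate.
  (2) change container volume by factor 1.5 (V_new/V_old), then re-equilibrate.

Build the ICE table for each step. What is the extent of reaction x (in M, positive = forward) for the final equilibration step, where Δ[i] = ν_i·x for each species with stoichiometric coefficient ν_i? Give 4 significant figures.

x = 0 M

Q₀ = 3.0006e-04 vs Keq = 1.482 ⇒ Q<K, forward
Step 1:
                   X          M
  I            5.697     0.3814
  C           -2.857      2.857
  E             2.84      3.238
  solve Keq expr → x = 0.9523; check Q = 1.482
Then remove 0.4757 M of M.
Step 2:
                   X          M
  I             2.84      2.762
  C          -0.2223     0.2223
  E            2.618      2.985
  solve Keq expr → x = 0.07409; check Q = 1.482
Then change container volume by factor 1.5 (V_new/V_old).
Step 3:
                   X          M
  I            1.745       1.99
  C                0          0
  E            1.745       1.99
  solve Keq expr → x = 0; check Q = 1.482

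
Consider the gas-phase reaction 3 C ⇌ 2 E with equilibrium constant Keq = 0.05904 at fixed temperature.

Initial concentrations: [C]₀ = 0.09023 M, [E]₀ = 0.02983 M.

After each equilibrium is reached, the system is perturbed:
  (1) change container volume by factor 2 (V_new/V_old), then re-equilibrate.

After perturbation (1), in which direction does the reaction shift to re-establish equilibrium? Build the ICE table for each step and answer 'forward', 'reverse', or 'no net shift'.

Q₀ = 1.211 vs Keq = 0.05904 ⇒ Q>K, reverse
Step 1:
                    C           E
  Initial     0.09023     0.02983
  Change      0.02962    -0.01975
  Equil        0.1199     0.01008
  solve Keq expr → x = -0.009874; check Q = 0.05904
Then change container volume by factor 2 (V_new/V_old).
Step 2:
                    C           E
  Initial     0.05993    0.005041
  Change     0.001951   -0.001301
  Equil       0.06188     0.00374
  solve Keq expr → x = -6.5047e-04; check Q = 0.05904

Direction: reverse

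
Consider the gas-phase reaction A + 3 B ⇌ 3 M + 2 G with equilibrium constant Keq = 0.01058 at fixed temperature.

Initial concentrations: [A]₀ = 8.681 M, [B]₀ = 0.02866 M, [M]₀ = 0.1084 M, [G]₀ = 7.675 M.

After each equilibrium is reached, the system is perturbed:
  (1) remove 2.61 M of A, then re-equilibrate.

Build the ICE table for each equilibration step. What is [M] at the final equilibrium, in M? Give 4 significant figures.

Q₀ = 367.2 vs Keq = 0.01058 ⇒ Q>K, reverse
Step 1:
                  A         B         M         G
  I           8.681   0.02866    0.1084     7.675
  C         0.03136   0.09407  -0.09407  -0.06272
  E           8.712    0.1227   0.01433     7.612
  solve Keq expr → x = -0.03136; check Q = 0.01058
Then remove 2.61 M of A.
Step 2:
                  A         B         M         G
  I           6.102    0.1227   0.01433     7.612
  C       4.8384e-04  0.001452 -0.001452 -9.6768e-04
  E           6.103    0.1242   0.01288     7.611
  solve Keq expr → x = -4.8384e-04; check Q = 0.01058

[M]_eq = 0.01288 M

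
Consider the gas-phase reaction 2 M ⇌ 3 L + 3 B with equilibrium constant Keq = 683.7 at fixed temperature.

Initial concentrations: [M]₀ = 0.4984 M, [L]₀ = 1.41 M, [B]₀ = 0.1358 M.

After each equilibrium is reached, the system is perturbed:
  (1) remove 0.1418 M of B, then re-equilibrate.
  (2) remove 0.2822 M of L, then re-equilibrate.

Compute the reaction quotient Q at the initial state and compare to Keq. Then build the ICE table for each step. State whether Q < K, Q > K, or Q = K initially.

Q₀ = 0.02826 vs Keq = 683.7 ⇒ Q<K, forward
Step 1:
                  M         L         B
  Initial    0.4984      1.41    0.1358
  Change    -0.4229    0.6343    0.6343
  Equil     0.07554     2.044    0.7701
  solve Keq expr → x = 0.2114; check Q = 683.7
Then remove 0.1418 M of B.
Step 2:
                  M         L         B
  Initial   0.07554     2.044    0.6283
  Change    -0.0157   0.02354   0.02354
  Equil     0.05985     2.068    0.6518
  solve Keq expr → x = 0.007848; check Q = 683.7
Then remove 0.2822 M of L.
Step 3:
                  M         L         B
  Initial   0.05985     1.786    0.6518
  Change  -0.009617   0.01443   0.01443
  Equil     0.05023       1.8    0.6663
  solve Keq expr → x = 0.004809; check Q = 683.7

Q₀ = 0.02826; Q < K (proceeds forward)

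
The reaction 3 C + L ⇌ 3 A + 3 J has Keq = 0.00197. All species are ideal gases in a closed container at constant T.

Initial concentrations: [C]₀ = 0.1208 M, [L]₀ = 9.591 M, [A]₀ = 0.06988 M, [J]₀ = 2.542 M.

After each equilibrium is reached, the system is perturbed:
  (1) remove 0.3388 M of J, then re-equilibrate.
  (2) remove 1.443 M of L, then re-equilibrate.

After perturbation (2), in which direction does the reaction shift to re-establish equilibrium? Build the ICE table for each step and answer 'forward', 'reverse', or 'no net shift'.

Q₀ = 0.3315 vs Keq = 0.00197 ⇒ Q>K, reverse
Step 1:
                    C           L           A           J
  Initial      0.1208       9.591     0.06988       2.542
  Change      0.05145     0.01715    -0.05145    -0.05145
  Equil        0.1722       9.608     0.01843       2.491
  solve Keq expr → x = -0.01715; check Q = 0.00197
Then remove 0.3388 M of J.
Step 2:
                    C           L           A           J
  Initial      0.1722       9.608     0.01843       2.152
  Change     -0.00256 -8.5317e-04     0.00256     0.00256
  Equil        0.1697       9.607     0.02099       2.154
  solve Keq expr → x = 8.5317e-04; check Q = 0.00197
Then remove 1.443 M of L.
Step 3:
                    C           L           A           J
  Initial      0.1697       8.164     0.02099       2.154
  Change   9.8377e-04  3.2792e-04 -9.8377e-04 -9.8377e-04
  Equil        0.1707       8.165     0.02001       2.153
  solve Keq expr → x = -3.2792e-04; check Q = 0.00197

Direction: reverse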